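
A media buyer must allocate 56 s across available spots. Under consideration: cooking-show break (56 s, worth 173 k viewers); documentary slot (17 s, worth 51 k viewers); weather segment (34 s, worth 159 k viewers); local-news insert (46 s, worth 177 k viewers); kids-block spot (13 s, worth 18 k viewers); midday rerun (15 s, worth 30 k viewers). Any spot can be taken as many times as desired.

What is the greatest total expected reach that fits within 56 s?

210

Documentary slot + weather segment uses 51 of the 56 s and totals 210.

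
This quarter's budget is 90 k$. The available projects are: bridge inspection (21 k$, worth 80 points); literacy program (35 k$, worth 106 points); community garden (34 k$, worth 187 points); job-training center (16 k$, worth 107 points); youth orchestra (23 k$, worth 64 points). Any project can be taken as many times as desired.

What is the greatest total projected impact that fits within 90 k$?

Taking 5×job-training center: 80 k$ used, 535 in projected impact.

535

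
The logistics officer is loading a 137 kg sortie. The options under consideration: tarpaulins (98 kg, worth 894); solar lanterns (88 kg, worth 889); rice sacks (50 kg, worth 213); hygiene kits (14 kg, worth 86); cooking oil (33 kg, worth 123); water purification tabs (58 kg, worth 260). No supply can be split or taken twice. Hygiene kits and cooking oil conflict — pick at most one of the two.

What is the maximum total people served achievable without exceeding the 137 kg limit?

1017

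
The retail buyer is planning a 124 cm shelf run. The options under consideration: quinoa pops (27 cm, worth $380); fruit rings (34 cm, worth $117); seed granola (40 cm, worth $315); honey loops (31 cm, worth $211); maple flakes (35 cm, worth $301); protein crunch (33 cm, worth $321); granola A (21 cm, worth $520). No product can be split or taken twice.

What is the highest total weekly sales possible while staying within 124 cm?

1536

Greedy by ratio would take quinoa pops + maple flakes + protein crunch + granola A: 116 cm used, total 1522.
The 35 cm tied up in maple flakes is better spent on seed granola — total rises to 1536 (121 cm).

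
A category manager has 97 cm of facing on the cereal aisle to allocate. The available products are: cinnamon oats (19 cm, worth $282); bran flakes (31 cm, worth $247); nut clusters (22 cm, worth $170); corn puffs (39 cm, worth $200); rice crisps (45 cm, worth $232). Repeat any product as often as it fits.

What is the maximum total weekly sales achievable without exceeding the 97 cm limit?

1410

Ranking by ratio (weekly sales/cm): cinnamon oats 14.84, bran flakes 7.97, nut clusters 7.73.
5×cinnamon oats uses 95 of the 97 cm and totals 1410.
That's the maximum — no swap from here does better than 1410.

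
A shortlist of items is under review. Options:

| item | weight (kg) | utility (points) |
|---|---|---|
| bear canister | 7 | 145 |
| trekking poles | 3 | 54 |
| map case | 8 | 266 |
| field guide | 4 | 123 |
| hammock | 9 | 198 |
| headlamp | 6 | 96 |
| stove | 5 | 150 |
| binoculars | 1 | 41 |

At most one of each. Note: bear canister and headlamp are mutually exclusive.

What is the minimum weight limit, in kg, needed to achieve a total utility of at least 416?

13

Minimise kg subject to total utility ≥ 416.
map case + stove reaches 416 using 13 kg.
Any bundle with less than 13 kg falls short of 416.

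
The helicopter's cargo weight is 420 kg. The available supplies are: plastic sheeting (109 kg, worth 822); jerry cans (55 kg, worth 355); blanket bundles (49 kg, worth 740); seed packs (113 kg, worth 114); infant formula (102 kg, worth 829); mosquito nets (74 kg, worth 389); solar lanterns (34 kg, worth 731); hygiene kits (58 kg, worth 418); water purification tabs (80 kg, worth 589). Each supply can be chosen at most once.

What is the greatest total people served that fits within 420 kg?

3895

Greedy by ratio would take plastic sheeting + blanket bundles + infant formula + solar lanterns + water purification tabs: 374 kg used, total 3711.
The 80 kg tied up in water purification tabs is better spent on jerry cans + hygiene kits — total rises to 3895 (407 kg).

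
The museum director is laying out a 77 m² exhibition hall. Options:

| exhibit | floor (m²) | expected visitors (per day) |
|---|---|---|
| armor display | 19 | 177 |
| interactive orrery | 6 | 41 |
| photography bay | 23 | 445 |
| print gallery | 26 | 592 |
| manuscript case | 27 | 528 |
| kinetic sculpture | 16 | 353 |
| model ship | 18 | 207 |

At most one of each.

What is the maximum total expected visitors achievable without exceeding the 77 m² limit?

Taking the top-ratio exhibits first gives interactive orrery + print gallery + manuscript case + kinetic sculpture for 1514 (75 m²).
The 22 m² tied up in interactive orrery and kinetic sculpture is better spent on photography bay — total rises to 1565 (76 m²).
The spare 1 m² is too small for any remaining exhibit, and no exchange beats 1565.

1565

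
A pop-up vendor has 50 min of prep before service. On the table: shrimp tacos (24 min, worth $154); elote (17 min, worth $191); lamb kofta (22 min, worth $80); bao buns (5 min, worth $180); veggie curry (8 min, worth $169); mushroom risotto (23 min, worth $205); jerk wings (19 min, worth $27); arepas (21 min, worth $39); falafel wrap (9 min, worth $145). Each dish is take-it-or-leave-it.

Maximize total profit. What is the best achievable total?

Ranking by ratio (profit/min): bao buns 36.00, veggie curry 21.12, falafel wrap 16.11, elote 11.24.
Taking the top-ratio dishes first gives elote + bao buns + veggie curry + falafel wrap for 685 (39 min).
Dropping elote frees 17 min; slotting in mushroom risotto (23 min) lifts the total to 699 at 45 min.
That's the maximum — no swap from here does better than 699.

699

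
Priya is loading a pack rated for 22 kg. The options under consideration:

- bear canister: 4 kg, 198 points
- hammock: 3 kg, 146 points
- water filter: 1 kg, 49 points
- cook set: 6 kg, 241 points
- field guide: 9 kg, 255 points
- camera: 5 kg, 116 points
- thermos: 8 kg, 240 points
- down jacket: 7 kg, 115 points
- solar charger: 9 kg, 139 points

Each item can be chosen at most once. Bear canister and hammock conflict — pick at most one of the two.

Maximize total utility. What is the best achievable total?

743

Bear canister + water filter + cook set + field guide uses 20 of the 22 kg and totals 743.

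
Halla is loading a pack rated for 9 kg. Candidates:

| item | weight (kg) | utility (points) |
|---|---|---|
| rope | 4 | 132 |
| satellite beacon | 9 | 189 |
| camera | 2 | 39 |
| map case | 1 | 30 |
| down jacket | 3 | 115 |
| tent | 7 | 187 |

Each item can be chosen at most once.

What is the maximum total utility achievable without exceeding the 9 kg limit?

286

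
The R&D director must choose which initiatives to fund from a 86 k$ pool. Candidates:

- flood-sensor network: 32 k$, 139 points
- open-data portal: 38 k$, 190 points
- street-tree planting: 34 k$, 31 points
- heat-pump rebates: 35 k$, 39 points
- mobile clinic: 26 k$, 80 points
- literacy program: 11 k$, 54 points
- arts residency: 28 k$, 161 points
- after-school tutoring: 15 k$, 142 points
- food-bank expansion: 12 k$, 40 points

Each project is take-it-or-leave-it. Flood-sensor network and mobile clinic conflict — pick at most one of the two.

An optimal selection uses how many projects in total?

The maximum projected impact within 86 k$ is 496.
One optimal bundle: flood-sensor network + literacy program + arts residency + after-school tutoring (86 k$).
All optima have 4 projects.

4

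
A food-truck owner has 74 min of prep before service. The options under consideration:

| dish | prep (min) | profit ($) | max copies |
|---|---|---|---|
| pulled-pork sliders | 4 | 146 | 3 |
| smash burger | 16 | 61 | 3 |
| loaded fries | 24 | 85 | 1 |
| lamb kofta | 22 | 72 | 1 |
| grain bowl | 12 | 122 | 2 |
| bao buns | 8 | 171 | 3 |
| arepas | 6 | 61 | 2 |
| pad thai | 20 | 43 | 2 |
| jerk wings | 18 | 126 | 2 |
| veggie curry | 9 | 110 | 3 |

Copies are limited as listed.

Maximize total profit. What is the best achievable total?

By profit per min: pulled-pork sliders 36.50, bao buns 21.38, veggie curry 12.22 lead.
A density-first pass picks 3×pulled-pork sliders + 3×bao buns + arepas + 3×veggie curry — 1342 at 69 min.
Dropping veggie curry frees 9 min; slotting in grain bowl (12 min) lifts the total to 1354 at 72 min.
No other feasible combination exceeds 1354.

1354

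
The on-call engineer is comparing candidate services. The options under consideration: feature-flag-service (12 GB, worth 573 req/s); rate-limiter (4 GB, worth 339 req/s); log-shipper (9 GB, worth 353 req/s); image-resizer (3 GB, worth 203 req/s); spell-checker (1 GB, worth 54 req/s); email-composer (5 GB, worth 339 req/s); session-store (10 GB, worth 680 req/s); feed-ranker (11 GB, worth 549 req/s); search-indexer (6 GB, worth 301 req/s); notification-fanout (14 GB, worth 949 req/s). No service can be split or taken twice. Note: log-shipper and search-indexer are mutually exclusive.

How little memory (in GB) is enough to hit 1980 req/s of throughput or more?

Look for the lowest-memory combination reaching 1980.
Taking rate-limiter + spell-checker + session-store + notification-fanout gives 2022 (≥ 1980) for 29 GB.
Any bundle with less than 29 GB falls short of 1980.

29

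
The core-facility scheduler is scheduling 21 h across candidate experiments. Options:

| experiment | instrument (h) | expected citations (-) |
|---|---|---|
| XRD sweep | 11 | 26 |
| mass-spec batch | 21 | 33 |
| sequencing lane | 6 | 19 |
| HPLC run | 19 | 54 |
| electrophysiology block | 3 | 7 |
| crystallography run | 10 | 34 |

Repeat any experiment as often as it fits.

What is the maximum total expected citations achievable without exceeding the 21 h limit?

2×crystallography run uses 20 of the 21 h and totals 68.

68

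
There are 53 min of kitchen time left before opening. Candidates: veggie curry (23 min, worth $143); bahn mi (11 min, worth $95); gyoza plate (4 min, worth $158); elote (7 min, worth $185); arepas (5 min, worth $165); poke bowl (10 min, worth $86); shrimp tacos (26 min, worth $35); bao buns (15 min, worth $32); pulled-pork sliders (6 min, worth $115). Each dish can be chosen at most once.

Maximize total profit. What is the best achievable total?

Ranking by ratio (profit/min): gyoza plate 39.50, arepas 33.00, elote 26.43.
Best packing: bahn mi + gyoza plate + elote + arepas + poke bowl + pulled-pork sliders — 43 min, 804 total.

804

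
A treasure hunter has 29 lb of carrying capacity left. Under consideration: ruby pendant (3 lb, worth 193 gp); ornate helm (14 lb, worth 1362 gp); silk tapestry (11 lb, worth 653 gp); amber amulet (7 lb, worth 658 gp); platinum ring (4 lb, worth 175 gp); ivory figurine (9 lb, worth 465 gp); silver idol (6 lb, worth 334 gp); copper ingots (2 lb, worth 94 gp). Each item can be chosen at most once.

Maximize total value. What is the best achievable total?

Greedy by ratio would take ruby pendant + ornate helm + amber amulet + copper ingots: 26 lb used, total 2307.
Replace ruby pendant with silver idol: the trade gains 141 net, giving 2448 at 29 lb.

2448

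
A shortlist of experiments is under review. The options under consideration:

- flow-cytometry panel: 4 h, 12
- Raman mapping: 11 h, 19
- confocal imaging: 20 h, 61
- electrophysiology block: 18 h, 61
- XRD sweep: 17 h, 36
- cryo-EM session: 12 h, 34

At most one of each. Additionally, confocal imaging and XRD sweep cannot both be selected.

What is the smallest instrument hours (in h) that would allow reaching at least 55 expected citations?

Minimise h subject to total expected citations ≥ 55.
Taking electrophysiology block gives 61 (≥ 55) for 18 h.
Below 18 h the best achievable stays under 55.

18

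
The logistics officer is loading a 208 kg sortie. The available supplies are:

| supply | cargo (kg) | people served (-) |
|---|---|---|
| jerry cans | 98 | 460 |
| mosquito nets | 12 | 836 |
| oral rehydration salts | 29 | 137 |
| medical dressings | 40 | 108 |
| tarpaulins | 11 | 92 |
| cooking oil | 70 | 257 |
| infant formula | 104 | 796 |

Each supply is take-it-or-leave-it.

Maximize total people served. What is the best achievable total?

1981

Taking the top-ratio supplies first gives mosquito nets + oral rehydration salts + medical dressings + tarpaulins + infant formula for 1969 (196 kg).
Replace oral rehydration salts and medical dressings with cooking oil: the trade gains 12 net, giving 1981 at 197 kg.
That's the maximum — no swap from here does better than 1981.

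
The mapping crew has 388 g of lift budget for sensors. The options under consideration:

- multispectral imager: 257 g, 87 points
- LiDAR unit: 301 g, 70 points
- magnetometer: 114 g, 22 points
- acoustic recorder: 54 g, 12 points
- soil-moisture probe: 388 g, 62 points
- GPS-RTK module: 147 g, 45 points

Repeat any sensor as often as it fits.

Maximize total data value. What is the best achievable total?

111

Best packing: multispectral imager + 2×acoustic recorder — 365 g, 111 total.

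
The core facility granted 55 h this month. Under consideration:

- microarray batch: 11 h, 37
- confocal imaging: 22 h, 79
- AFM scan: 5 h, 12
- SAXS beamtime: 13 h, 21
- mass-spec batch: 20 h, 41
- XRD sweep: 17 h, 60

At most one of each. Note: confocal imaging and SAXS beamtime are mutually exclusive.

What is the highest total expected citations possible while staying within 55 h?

Best packing: microarray batch + confocal imaging + AFM scan + XRD sweep — 55 h, 188 total.
That's the maximum — no feasible swap from here does better than 188.

188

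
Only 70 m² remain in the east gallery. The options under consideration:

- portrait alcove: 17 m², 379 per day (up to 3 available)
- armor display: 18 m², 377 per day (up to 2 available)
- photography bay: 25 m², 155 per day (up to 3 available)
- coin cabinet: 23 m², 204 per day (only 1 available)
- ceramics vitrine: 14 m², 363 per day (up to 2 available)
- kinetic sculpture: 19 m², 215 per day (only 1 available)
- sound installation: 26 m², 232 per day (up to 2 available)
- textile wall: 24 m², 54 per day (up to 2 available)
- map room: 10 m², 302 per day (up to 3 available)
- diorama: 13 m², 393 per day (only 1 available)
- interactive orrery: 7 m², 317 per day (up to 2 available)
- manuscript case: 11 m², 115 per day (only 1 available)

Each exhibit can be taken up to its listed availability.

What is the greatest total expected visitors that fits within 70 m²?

2071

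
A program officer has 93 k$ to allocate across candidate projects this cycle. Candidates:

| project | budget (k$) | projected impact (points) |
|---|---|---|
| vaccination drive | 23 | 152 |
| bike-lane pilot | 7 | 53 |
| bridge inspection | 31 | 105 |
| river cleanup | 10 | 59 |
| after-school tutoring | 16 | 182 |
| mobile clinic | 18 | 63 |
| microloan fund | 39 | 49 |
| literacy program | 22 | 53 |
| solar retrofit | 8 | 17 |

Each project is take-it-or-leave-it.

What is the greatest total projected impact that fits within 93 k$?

551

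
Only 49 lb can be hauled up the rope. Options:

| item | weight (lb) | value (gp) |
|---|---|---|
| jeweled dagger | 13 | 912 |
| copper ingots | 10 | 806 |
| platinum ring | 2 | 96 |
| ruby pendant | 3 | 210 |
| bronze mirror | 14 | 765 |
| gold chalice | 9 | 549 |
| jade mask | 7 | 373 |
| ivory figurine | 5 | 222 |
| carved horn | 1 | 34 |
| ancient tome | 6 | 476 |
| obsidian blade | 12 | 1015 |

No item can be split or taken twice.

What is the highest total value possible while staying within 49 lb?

Ranking by ratio (value/lb): obsidian blade 84.58, copper ingots 80.60, ancient tome 79.33.
Greedy by ratio would take jeweled dagger + copper ingots + platinum ring + ruby pendant + carved horn + ancient tome + obsidian blade: 47 lb used, total 3549.
Dropping platinum ring and carved horn frees 3 lb; slotting in ivory figurine (5 lb) lifts the total to 3641 at 49 lb.
An exhaustive check of the 2048 subsets confirms 3641.

3641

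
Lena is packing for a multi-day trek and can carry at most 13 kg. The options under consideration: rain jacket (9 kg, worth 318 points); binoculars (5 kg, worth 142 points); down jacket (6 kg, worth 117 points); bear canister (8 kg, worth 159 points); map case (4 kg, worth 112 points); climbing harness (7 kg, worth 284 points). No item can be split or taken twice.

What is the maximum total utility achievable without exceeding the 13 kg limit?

430

By utility per kg: climbing harness 40.57, rain jacket 35.33, binoculars 28.40 lead.
A density-first pass picks binoculars + climbing harness — 426 at 12 kg.
Dropping binoculars and climbing harness frees 12 kg; slotting in rain jacket + map case (13 kg) lifts the total to 430 at 13 kg.
An exhaustive check of the 64 subsets confirms 430.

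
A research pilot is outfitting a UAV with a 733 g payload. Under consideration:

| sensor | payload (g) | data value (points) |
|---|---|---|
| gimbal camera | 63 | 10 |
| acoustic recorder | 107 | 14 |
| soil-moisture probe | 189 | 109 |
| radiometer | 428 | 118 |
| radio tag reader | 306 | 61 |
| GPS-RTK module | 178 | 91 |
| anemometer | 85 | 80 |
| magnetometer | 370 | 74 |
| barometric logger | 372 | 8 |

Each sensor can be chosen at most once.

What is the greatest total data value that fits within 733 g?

By data value per g: anemometer 0.94, soil-moisture probe 0.58, GPS-RTK module 0.51 lead.
A density-first pass picks gimbal camera + acoustic recorder + soil-moisture probe + GPS-RTK module + anemometer — 304 at 622 g.
The 348 g tied up in gimbal camera and acoustic recorder and GPS-RTK module is better spent on radiometer — total rises to 307 (702 g).

307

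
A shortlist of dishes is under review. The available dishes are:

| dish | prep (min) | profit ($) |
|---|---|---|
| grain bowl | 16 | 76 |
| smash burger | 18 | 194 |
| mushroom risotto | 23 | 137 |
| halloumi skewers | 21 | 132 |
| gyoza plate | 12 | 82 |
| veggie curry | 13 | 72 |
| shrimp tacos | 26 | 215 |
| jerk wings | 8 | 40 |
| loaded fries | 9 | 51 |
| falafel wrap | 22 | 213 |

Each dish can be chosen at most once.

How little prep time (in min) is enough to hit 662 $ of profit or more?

Need the lightest bundle worth ≥ 662.
Taking smash burger + shrimp tacos + jerk wings + falafel wrap gives 662 (≥ 662) for 74 min.
Any bundle with less than 74 min falls short of 662.

74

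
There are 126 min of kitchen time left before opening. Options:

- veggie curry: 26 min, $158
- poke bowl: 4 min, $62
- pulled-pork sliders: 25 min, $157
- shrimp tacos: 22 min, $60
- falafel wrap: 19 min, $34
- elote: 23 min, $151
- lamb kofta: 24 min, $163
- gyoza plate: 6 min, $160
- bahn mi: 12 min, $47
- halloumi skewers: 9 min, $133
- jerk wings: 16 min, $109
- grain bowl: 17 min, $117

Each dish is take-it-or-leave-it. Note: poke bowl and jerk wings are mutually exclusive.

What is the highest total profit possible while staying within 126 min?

997

Ranking by ratio (profit/min): gyoza plate 26.67, poke bowl 15.50, halloumi skewers 14.78.
Best packing: veggie curry + poke bowl + pulled-pork sliders + lamb kofta + gyoza plate + bahn mi + halloumi skewers + grain bowl — 123 min, 997 total.
No other feasible combination exceeds 997.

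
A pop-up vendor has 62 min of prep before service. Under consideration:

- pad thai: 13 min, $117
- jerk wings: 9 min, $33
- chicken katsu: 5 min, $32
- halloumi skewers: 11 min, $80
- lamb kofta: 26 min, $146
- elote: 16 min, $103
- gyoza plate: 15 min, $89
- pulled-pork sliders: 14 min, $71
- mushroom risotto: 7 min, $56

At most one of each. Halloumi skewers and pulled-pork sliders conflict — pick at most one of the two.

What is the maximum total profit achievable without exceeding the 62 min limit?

445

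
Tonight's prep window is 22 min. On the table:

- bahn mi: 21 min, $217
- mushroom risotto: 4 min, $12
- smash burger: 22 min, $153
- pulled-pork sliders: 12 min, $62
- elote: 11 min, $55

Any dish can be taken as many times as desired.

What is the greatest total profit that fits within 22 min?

Density check — bahn mi 10.33, smash burger 6.95, pulled-pork sliders 5.17 are the best per min.
Taking bahn mi: 21 min used, 217 in profit.
Nothing else within 22 min beats 217.

217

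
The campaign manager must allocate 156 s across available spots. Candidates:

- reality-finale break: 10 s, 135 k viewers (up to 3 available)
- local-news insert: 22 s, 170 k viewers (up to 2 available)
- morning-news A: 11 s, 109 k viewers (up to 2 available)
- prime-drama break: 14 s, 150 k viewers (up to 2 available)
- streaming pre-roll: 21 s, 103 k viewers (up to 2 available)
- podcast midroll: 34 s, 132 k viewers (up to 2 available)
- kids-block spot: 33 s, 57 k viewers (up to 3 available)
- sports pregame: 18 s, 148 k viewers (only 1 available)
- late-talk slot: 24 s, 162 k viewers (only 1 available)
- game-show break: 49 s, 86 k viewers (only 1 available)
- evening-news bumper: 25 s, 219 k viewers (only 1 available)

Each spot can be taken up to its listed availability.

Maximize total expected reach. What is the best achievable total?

1521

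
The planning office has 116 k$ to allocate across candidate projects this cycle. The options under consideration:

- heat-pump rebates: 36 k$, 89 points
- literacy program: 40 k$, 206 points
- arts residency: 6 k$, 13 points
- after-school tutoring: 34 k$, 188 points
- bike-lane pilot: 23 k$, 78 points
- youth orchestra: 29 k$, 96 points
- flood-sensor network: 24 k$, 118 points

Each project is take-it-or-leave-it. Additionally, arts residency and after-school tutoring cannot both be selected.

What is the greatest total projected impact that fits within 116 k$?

Taking literacy program + after-school tutoring + flood-sensor network: 98 k$ used, 512 in projected impact.
Nothing else feasible within 116 k$ beats 512.

512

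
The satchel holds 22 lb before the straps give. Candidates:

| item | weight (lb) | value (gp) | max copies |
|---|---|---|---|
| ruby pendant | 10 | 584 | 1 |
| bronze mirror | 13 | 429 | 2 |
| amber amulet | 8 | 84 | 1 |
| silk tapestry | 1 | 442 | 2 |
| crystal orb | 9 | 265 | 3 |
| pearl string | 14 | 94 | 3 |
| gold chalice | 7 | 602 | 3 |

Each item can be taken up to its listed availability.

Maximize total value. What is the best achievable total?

2248

Taking the top-ratio items first gives 2×silk tapestry + 2×gold chalice for 2088 (16 lb).
Dropping silk tapestry frees 1 lb; slotting in gold chalice (7 lb) lifts the total to 2248 at 22 lb.
That's the maximum — no swap from here does better than 2248.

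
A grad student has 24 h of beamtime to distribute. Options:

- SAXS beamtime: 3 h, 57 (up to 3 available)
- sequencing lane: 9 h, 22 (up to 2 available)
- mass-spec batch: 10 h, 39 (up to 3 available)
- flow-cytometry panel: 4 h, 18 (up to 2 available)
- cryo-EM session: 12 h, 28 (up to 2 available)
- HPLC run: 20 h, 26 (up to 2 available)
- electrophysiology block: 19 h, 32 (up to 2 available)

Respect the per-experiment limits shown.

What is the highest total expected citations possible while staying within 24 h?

228

The ratio heuristic lands on 3×SAXS beamtime + 2×flow-cytometry panel (207) but leaves 7 h idle.
Dropping flow-cytometry panel frees 4 h; slotting in mass-spec batch (10 h) lifts the total to 228 at 23 h.
No other feasible combination exceeds 228.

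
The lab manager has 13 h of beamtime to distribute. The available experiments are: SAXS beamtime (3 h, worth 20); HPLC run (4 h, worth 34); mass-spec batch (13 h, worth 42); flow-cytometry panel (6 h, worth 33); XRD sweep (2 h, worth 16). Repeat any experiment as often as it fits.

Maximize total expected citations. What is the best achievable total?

104

Density check — HPLC run 8.50, XRD sweep 8.00, SAXS beamtime 6.67 are the best per h.
The ratio heuristic lands on 3×HPLC run (102) but leaves 1 h idle.
Replace HPLC run with SAXS beamtime + XRD sweep: the trade gains 2 net, giving 104 at 13 h.
That's the maximum — no swap from here does better than 104.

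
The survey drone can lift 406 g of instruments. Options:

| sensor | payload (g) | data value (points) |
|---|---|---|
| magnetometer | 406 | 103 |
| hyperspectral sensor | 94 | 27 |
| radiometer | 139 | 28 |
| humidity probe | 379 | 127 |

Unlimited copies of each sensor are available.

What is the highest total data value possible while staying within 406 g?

127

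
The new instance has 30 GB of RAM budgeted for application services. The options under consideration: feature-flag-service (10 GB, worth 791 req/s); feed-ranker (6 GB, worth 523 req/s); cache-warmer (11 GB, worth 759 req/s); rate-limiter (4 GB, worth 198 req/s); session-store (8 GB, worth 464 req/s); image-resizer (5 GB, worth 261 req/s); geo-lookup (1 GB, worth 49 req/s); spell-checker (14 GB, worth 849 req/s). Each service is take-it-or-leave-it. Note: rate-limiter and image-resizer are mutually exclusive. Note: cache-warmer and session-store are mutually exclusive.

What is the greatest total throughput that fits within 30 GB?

A density-first pass picks feature-flag-service + feed-ranker + cache-warmer + geo-lookup — 2122 at 28 GB.
Dropping cache-warmer and geo-lookup frees 12 GB; slotting in spell-checker (14 GB) lifts the total to 2163 at 30 GB.

2163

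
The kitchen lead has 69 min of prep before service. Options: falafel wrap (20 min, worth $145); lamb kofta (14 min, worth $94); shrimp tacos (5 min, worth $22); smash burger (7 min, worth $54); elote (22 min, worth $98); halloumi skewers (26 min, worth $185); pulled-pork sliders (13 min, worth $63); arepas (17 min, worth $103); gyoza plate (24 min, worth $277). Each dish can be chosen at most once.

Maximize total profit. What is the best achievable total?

579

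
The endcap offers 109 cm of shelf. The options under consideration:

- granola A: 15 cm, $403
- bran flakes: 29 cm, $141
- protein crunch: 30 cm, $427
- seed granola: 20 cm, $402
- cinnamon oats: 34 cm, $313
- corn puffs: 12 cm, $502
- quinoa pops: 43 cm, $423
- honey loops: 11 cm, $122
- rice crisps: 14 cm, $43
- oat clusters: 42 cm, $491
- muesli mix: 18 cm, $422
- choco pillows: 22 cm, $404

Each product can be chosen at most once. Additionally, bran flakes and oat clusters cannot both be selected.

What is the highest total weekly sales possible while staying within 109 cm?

2280

Greedy by ratio would take granola A + seed granola + corn puffs + honey loops + muesli mix + choco pillows: 98 cm used, total 2255.
The 20 cm tied up in seed granola is better spent on protein crunch — total rises to 2280 (108 cm).
Runner-up granola A + protein crunch + seed granola + corn puffs + honey loops + muesli mix tops out at 2278.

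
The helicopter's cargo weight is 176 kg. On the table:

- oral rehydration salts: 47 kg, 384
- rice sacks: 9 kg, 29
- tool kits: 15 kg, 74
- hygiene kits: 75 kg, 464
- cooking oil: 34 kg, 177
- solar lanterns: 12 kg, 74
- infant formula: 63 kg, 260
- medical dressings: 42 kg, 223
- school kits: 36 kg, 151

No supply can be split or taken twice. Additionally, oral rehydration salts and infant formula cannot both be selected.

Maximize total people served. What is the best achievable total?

1145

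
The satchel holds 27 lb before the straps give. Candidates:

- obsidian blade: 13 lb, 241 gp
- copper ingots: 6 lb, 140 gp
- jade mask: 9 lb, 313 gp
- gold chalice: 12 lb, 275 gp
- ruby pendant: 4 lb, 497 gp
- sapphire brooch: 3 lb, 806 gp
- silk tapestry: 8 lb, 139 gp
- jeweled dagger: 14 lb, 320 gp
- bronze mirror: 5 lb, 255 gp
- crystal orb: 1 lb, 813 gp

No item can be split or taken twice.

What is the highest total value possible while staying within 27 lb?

2691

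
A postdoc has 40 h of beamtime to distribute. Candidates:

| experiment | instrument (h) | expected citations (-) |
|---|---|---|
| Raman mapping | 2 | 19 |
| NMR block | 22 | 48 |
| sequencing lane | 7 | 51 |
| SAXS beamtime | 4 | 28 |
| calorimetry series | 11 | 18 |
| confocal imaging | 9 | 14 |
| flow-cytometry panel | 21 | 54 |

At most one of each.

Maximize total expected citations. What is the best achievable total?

152

Taking Raman mapping + sequencing lane + SAXS beamtime + flow-cytometry panel: 34 h used, 152 in expected citations.
An exhaustive check of the 128 subsets confirms 152.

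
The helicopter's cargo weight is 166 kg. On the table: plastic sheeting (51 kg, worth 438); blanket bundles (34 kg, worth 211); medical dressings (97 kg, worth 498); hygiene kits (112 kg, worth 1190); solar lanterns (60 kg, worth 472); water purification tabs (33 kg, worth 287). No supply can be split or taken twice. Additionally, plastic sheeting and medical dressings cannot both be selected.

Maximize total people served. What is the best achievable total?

Ranking by ratio (people served/kg): hygiene kits 10.62, water purification tabs 8.70, plastic sheeting 8.59.
Greedy by ratio would take hygiene kits + water purification tabs: 145 kg used, total 1477.
Replace water purification tabs with plastic sheeting: the trade gains 151 net, giving 1628 at 163 kg.

1628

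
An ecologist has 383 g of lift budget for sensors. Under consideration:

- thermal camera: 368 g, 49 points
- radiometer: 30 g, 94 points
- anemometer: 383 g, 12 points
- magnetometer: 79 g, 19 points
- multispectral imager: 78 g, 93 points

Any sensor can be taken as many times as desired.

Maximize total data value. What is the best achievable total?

1128

Best packing: 12×radiometer — 360 g, 1128 total.
No other feasible combination exceeds 1128.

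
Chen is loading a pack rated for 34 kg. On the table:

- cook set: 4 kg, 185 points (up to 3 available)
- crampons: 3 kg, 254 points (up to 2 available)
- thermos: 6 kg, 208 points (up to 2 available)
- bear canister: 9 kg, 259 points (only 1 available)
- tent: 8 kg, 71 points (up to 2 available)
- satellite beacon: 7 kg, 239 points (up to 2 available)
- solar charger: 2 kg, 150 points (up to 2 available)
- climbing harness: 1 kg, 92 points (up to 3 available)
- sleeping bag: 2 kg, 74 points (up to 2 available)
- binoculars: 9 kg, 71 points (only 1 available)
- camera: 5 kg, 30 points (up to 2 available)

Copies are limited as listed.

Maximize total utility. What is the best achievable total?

1952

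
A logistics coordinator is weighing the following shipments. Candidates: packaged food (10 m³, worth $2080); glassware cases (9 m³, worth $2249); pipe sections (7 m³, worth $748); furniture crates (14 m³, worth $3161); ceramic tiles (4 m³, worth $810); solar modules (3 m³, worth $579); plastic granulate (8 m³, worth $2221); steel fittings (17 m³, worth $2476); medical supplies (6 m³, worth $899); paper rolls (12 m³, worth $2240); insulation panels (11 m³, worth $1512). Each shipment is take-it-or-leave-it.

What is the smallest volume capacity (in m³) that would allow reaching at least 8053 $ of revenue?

34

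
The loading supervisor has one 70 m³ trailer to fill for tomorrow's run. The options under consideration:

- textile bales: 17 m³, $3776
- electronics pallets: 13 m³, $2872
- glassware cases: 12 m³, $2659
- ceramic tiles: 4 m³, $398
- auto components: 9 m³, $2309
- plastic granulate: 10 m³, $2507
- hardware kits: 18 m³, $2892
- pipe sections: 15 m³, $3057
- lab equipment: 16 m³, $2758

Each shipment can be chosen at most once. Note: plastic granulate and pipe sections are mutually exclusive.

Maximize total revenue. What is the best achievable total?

15071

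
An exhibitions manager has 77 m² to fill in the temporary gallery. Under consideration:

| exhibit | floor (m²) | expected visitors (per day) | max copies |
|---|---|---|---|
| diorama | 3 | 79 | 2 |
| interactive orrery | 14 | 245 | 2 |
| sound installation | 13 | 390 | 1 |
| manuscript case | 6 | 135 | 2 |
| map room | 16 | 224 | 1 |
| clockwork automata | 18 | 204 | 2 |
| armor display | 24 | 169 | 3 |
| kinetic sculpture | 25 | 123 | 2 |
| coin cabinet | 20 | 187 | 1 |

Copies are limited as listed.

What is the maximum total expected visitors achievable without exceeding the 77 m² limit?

1532

By expected visitors per m²: sound installation 30.00, diorama 26.33, manuscript case 22.50 lead.
Taking 2×diorama + 2×interactive orrery + sound installation + 2×manuscript case + map room: 75 m² used, 1532 in expected visitors.
The spare 2 m² is too small for any remaining exhibit, and no exchange beats 1532.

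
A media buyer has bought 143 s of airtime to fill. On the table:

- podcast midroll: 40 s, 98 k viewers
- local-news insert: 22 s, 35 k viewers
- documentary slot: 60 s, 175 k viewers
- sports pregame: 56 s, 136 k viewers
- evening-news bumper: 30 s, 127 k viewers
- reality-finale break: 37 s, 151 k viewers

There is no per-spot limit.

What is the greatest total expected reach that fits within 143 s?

580

Ranking by ratio (expected reach/s): evening-news bumper 4.23, reality-finale break 4.08, documentary slot 2.92.
A density-first pass picks local-news insert + 4×evening-news bumper — 543 at 142 s.
The 112 s tied up in local-news insert and 3×evening-news bumper is better spent on 3×reality-finale break — total rises to 580 (141 s).
The spare 2 s is too small for any remaining spot, and no exchange beats 580.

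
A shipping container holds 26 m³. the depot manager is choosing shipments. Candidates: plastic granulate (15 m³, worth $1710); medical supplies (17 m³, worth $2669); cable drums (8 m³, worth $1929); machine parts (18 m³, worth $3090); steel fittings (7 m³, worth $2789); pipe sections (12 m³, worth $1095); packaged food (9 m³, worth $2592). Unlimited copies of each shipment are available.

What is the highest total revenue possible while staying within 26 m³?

8367

Ranking by ratio (revenue/m³): steel fittings 398.43, packaged food 288.00, cable drums 241.12.
3×steel fittings uses 21 of the 26 m³ and totals 8367.
Nothing else within 26 m³ beats 8367.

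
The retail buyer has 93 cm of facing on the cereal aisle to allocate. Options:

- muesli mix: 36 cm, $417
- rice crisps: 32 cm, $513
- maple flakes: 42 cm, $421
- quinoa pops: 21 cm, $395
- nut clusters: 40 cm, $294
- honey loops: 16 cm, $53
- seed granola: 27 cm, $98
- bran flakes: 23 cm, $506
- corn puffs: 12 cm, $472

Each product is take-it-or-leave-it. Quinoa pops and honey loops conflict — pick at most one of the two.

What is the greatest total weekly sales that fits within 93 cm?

1886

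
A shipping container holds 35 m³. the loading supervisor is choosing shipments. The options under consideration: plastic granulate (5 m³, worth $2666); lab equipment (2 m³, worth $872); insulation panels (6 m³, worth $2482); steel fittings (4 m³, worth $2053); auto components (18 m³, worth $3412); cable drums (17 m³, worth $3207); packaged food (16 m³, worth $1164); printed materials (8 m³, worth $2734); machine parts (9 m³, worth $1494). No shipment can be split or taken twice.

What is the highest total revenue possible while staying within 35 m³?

Best packing: plastic granulate + lab equipment + insulation panels + steel fittings + printed materials + machine parts — 34 m³, 12301 total.
Next best is plastic granulate + lab equipment + insulation panels + steel fittings + auto components at 11485 (35 m³) — short by 816.

12301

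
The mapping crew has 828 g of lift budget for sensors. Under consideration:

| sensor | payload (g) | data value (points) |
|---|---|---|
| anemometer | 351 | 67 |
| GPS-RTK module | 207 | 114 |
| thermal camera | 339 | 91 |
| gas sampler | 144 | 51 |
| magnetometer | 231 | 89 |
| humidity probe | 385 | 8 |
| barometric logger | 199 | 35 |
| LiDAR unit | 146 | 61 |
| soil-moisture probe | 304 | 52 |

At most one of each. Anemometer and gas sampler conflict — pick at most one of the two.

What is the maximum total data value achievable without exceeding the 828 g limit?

The ratio ordering already packs tightly: GPS-RTK module + gas sampler + magnetometer + LiDAR unit, 728 g, 315.
The closest alternative, GPS-RTK module + magnetometer + barometric logger + LiDAR unit, reaches only 299.

315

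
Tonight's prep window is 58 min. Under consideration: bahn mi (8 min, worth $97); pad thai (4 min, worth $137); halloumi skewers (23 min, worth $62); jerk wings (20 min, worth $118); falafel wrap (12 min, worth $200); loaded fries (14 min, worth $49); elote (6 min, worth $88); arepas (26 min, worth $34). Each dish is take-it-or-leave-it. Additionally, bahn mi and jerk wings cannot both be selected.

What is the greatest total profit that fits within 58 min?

Pad thai + jerk wings + falafel wrap + loaded fries + elote uses 56 of the 58 min and totals 592.
No other feasible combination exceeds 592.

592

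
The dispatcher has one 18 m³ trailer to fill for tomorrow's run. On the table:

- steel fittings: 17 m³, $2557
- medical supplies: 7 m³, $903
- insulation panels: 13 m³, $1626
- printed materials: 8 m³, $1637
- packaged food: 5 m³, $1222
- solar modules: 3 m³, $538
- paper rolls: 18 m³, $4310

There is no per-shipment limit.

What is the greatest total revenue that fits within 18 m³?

4310

Density check — packaged food 244.40, paper rolls 239.44, printed materials 204.62 are the best per m³.
Taking the top-ratio shipments first gives 3×packaged food + solar modules for 4204 (18 m³).
The 18 m³ tied up in 3×packaged food and solar modules is better spent on paper rolls — total rises to 4310 (18 m³).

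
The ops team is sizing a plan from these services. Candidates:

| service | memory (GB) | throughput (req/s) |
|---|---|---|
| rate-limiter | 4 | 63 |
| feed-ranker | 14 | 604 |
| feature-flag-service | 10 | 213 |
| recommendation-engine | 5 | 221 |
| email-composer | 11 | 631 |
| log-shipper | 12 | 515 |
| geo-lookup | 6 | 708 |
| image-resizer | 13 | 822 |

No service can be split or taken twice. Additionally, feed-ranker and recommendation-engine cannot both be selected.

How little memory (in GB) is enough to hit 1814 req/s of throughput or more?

Look for the lowest-memory combination reaching 1814.
Taking rate-limiter + recommendation-engine + geo-lookup + image-resizer gives 1814 (≥ 1814) for 28 GB.
Below 28 GB the best achievable stays under 1814.

28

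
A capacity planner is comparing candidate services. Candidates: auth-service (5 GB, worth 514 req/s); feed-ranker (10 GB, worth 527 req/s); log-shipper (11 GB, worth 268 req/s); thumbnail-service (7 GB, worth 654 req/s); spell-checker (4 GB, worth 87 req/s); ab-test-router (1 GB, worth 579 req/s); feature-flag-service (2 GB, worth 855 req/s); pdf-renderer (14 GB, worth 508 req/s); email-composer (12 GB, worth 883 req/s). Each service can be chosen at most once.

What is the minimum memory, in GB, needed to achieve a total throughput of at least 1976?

Look for the lowest-memory combination reaching 1976.
Taking thumbnail-service + ab-test-router + feature-flag-service gives 2088 (≥ 1976) for 10 GB.
Any bundle with less than 10 GB falls short of 1976.

10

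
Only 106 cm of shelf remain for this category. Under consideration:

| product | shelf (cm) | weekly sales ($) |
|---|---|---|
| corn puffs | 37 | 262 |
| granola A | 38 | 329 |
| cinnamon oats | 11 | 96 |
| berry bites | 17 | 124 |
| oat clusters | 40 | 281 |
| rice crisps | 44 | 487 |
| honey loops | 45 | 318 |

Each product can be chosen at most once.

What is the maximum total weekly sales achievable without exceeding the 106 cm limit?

A density-first pass picks granola A + cinnamon oats + rice crisps — 912 at 93 cm.
Replace cinnamon oats with berry bites: the trade gains 28 net, giving 940 at 99 cm.
Next best is berry bites + rice crisps + honey loops at 929 (106 cm) — short by 11.

940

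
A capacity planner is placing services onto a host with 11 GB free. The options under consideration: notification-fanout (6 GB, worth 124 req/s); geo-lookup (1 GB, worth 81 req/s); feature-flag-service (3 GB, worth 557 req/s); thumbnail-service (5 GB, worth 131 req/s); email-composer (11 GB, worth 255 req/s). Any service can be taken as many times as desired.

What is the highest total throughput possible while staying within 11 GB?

By throughput per GB: feature-flag-service 185.67, geo-lookup 81.00, thumbnail-service 26.20 lead.
The ratio ordering already packs tightly: 2×geo-lookup + 3×feature-flag-service, 11 GB, 1833.

1833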